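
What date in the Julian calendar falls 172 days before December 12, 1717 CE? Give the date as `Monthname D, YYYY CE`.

June 23, 1717 CE

The starting date is JDN 2348538; 2348538 − 172 = 2348366.
JDN 2348366 corresponds to June 23, 1717 CE.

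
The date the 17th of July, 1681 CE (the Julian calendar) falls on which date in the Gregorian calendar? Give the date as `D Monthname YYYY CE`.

For dates in this range the Gregorian date is 10 days ahead of the Julian.
17 July 1681 Julian + 10 days → 27 July 1681 Gregorian.

27 July 1681 CE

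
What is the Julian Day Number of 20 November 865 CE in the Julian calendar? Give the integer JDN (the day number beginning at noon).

2037323

In the proleptic Gregorian calendar the same day is 24 November 865.
JDN 2400001 is 17 November 1858 CE (Gregorian), MJD 0; the target day is −362678 days from there, so JDN = 2037323.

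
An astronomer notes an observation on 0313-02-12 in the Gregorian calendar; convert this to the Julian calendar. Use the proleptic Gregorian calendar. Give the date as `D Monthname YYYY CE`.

For dates in this range the Gregorian date is 1 day ahead of the Julian.
12 February 313 Gregorian − 1 day → 11 February 313 Julian.

11 February 313 CE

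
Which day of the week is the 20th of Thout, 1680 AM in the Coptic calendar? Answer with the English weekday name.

In the Gregorian calendar this is 1 October 1963 (JDN 2438304).
JDN 2438304 mod 7 = 1, and JDN 0 was a Monday, so this is a Tuesday.

Tuesday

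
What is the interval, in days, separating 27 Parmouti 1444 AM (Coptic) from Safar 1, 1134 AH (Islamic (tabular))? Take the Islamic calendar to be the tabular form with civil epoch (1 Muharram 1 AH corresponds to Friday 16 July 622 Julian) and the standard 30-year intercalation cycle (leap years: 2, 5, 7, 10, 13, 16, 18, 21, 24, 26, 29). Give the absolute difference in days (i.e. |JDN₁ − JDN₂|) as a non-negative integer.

2355

JDN of the first date = 2352322.
JDN of the second date = 2349967.
|2349967 − 2352322| = 2355.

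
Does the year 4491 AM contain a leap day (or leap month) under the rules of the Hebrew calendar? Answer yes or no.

Hebrew year 4491 is year 7 of its 19-year Metonic cycle; leap years are at positions 3, 6, 8, 11, 14, 17, 19, so it is a common year (12 months).

no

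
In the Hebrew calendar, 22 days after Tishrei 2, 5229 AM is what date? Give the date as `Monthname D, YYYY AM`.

Tishrei 24, 5229 AM

Counting 22 days forward from JDN 2257506 reaches JDN 2257528, which is Tishrei 24, 5229 AM.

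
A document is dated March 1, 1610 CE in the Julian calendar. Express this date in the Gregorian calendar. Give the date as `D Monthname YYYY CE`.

For dates in this range the Gregorian date is 10 days ahead of the Julian.
1 March 1610 Julian + 10 days → 11 March 1610 Gregorian.

11 March 1610 CE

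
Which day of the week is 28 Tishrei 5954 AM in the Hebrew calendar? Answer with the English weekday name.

Wednesday

Equivalently 23 October 2193 Gregorian, JDN 2522333.
Since JDN mod 7 = 2 (0 = Monday), the day is Wednesday.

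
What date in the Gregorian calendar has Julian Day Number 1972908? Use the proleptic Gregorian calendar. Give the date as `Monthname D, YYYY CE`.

July 15, 689 CE

JDN 2451545 is 1 Jan 2000; 1972908 is −478637 days from there.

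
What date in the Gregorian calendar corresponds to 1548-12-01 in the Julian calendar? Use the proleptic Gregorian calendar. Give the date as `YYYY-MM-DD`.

At this point the Julian calendar is 10 days behind the Gregorian.
1 December 1548 Julian + 10 days → 11 December 1548 Gregorian.

1548-12-11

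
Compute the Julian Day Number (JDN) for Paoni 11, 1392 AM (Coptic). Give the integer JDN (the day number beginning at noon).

In the Gregorian calendar the same day is 15 June 1676.
JDN 2400001 is 17 November 1858 CE (Gregorian), MJD 0; the target day is −66628 days from there, so JDN = 2333373.

2333373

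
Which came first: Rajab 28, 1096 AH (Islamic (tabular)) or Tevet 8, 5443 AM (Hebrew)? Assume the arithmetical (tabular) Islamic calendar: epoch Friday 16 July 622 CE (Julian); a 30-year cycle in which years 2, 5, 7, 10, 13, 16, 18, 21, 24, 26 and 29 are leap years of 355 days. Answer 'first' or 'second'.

The two dates have Julian Day Numbers 2336675 and 2335769 respectively.
Since 2335769 < 2336675, the second date comes first.

second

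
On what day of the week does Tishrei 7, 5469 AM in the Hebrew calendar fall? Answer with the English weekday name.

Friday

Equivalently 21 September 1708 Gregorian, JDN 2345158.
Since JDN mod 7 = 4 (0 = Monday), the day is Friday.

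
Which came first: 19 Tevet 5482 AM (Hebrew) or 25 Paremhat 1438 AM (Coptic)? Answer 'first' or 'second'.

First date → JDN 2350015; second date → JDN 2350098.
JDN 2350015 < JDN 2350098, so the first date is earlier.

first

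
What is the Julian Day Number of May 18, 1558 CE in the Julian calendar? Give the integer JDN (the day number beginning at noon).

Equivalently 28 May 1558 (proleptic Gregorian).
JDN 2299161 is 15 October 1582 CE (Gregorian); the target day is −8906 days from there, so JDN = 2290255.

2290255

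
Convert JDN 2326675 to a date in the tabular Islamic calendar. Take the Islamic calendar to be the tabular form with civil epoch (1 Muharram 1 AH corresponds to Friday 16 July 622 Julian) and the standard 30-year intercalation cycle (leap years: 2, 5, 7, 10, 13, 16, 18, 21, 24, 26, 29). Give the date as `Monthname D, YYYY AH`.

The Gregorian equivalent of JDN 2326675 is 12 February 1658.
In the tabular Islamic calendar that day is Jumada al-Awwal 9, 1068 AH.

Jumada al-Awwal 9, 1068 AH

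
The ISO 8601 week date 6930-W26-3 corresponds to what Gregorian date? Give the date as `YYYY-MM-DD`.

ISO week 1 of 6930 is the week containing the first Thursday of 6930.
Week 26, day 3 (Wednesday) lands on 6930-06-28.

6930-06-28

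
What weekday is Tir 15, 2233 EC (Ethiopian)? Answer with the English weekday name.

Monday

Equivalently 25 January 2241 Gregorian, JDN 2539593.
Since JDN mod 7 = 0 (0 = Monday), the day is Monday.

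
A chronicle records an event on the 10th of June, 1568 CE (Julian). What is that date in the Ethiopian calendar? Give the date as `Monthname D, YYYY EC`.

The source date corresponds to 20 June 1568 in the proleptic Gregorian calendar (JDN 2293931).
That day falls on 16 Sene 1560 EC in the Ethiopian calendar.

Sene 16, 1560 EC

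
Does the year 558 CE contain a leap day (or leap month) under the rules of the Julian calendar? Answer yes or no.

558 mod 4 = 2, so it is a common year in the Julian calendar.

no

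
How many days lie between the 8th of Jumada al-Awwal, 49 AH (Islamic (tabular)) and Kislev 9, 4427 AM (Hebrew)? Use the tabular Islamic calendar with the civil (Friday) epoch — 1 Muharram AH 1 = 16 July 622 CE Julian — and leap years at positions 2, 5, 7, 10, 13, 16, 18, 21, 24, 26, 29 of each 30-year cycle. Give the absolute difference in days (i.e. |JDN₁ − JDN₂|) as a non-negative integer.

JDN of the first date = 1965575.
JDN of the second date = 1964630.
|1964630 − 1965575| = 945.

945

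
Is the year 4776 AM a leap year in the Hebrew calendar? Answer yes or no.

no

Hebrew year 4776 is year 7 of its 19-year Metonic cycle; leap years are at positions 3, 6, 8, 11, 14, 17, 19, so it is a common year (12 months).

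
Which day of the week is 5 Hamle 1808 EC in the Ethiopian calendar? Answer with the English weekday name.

Equivalently 11 July 1816 Gregorian, JDN 2384532.
2384532 ≡ 3 (mod 7); counting from Monday = 0 gives Thursday.

Thursday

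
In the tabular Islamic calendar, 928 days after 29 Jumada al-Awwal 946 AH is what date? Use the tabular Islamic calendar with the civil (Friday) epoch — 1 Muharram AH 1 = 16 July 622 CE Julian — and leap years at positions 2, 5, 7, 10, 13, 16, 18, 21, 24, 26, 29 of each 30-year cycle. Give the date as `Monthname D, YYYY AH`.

Muharram 11, 949 AH

Counting 928 days forward from JDN 2283462 reaches JDN 2284390, which is Muharram 11, 949 AH.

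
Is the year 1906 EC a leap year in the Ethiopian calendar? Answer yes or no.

no

1906 mod 4 = 2; in the Ethiopian calendar a year is leap when year mod 4 = 3, so it is a common year.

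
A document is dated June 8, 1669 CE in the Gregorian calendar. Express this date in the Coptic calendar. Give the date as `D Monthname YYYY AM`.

4 Paoni 1385 AM

Julian Day Number of the source date = 2330809.
Converting JDN 2330809 to the Coptic calendar gives 4 Paoni 1385 AM.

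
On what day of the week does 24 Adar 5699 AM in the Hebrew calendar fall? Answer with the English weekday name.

This is JDN 2429338 (15 March 1939 Gregorian).
2429338 ≡ 2 (mod 7); counting from Monday = 0 gives Wednesday.

Wednesday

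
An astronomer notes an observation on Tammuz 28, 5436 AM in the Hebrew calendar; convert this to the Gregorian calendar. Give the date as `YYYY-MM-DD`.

1676-07-09

Julian Day Number of the source date = 2333397.
Converting JDN 2333397 to the Gregorian calendar gives 9 July 1676 CE.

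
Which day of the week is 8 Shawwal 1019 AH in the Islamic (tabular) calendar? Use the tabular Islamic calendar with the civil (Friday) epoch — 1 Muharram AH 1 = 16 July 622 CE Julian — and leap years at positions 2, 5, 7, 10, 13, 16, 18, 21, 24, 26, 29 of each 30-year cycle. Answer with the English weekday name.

Equivalently 24 December 1610 Gregorian, JDN 2309458.
2309458 ≡ 4 (mod 7); counting from Monday = 0 gives Friday.

Friday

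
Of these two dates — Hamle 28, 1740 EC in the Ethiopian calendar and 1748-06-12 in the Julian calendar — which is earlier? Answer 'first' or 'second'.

second

The two dates have Julian Day Numbers 2359718 and 2359678 respectively.
Since 2359678 < 2359718, the second date comes first.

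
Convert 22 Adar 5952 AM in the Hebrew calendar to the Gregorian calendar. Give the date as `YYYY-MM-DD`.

2192-03-07

Julian Day Number of the source date = 2521738.
Converting JDN 2521738 to the Gregorian calendar gives 7 March 2192 CE.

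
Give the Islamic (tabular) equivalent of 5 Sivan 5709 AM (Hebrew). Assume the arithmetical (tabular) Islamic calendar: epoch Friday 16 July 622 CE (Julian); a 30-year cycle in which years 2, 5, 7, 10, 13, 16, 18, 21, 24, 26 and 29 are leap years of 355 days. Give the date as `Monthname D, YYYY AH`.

Julian Day Number of the source date = 2433070.
Converting JDN 2433070 to the tabular Islamic calendar gives 5 Sha'ban 1368 AH.

Sha'ban 5, 1368 AH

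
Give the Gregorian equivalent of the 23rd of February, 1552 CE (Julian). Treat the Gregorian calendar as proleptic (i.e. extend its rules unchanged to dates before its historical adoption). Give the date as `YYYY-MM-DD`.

1552-03-04

For dates in this range the Gregorian date is 10 days ahead of the Julian.
23 February 1552 Julian + 10 days → 4 March 1552 Gregorian.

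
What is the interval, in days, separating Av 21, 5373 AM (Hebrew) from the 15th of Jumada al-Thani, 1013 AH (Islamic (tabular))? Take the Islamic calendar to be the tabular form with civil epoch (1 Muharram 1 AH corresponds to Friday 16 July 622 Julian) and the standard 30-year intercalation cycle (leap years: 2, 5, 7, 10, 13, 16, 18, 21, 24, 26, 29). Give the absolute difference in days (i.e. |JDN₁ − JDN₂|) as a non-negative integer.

First date → JDN 2310416; second date → JDN 2307221.
The interval is |2310416 − 2307221| = 3195 days.

3195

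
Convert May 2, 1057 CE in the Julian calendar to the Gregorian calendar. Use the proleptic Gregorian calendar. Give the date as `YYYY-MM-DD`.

1057-05-08

At this point the Julian calendar is 6 days behind the Gregorian.
2 May 1057 Julian + 6 days → 8 May 1057 Gregorian.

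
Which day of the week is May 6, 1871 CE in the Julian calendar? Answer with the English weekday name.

Thursday

Equivalently 18 May 1871 Gregorian, JDN 2404566.
JDN 2404566 mod 7 = 3, and JDN 0 was a Monday, so this is a Thursday.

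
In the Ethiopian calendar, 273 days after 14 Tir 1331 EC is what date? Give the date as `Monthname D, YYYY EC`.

The starting date is JDN 2210136; 2210136 + 273 = 2210409.
JDN 2210409 corresponds to Tikimt 11, 1332 EC.

Tikimt 11, 1332 EC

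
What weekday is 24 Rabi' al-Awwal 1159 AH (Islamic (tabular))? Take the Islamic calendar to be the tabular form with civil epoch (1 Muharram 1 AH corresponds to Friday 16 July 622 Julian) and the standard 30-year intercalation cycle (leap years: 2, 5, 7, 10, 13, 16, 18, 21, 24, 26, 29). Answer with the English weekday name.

In the Gregorian calendar this is 16 April 1746 (JDN 2358879).
JDN 2358879 mod 7 = 5, and JDN 0 was a Monday, so this is a Saturday.

Saturday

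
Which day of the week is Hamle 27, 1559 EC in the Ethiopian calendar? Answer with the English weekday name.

Monday

In the proleptic Gregorian calendar this is 31 July 1567 (JDN 2293606).
Since JDN mod 7 = 0 (0 = Monday), the day is Monday.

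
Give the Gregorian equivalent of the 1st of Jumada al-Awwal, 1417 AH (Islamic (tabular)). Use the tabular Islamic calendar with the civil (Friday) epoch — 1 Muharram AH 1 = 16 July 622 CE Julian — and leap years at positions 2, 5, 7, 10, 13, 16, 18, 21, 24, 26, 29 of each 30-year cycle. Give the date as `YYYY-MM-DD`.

Both dates share Julian Day Number 2450341; in the Gregorian calendar that is 14 September 1996 CE.

1996-09-14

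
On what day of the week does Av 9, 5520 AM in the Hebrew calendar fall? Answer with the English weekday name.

Tuesday

This is JDN 2364090 (22 July 1760 Gregorian).
JDN 2364090 mod 7 = 1, and JDN 0 was a Monday, so this is a Tuesday.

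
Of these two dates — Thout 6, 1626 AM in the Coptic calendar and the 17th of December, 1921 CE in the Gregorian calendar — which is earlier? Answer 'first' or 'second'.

first

First date → JDN 2418566; second date → JDN 2423041.
JDN 2418566 < JDN 2423041, so the first date is earlier.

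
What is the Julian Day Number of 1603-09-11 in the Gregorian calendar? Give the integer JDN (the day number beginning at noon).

JDN 2400001 is 17 November 1858 CE (Gregorian), MJD 0; the target day is −93204 days from there, so JDN = 2306797.

2306797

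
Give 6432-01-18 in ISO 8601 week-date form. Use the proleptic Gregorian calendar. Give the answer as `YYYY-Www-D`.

The weekday is Sunday (ISO weekday 7).
That Sunday belongs to ISO week 3 of ISO year 6432.

6432-W03-7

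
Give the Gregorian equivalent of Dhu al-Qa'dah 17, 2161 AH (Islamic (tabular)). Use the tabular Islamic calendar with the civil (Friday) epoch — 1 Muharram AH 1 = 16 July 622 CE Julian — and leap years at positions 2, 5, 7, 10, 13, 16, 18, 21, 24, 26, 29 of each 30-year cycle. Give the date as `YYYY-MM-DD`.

2719-01-30

Both dates share Julian Day Number 2714183; in the Gregorian calendar that is 30 January 2719 CE.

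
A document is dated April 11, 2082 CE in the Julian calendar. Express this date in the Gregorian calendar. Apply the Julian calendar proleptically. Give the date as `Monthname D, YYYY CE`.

April 24, 2082 CE

The Julian–Gregorian offset here is 13 days (Julian trailing).
11 April 2082 Julian + 13 days → 24 April 2082 Gregorian.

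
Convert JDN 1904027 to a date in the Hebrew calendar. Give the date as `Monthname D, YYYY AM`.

The proleptic Gregorian equivalent of JDN 1904027 is 12 December 500.
In the Hebrew calendar that day is Tevet 3, 4261 AM.

Tevet 3, 4261 AM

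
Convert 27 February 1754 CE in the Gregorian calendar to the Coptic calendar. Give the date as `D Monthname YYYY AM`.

Both dates share Julian Day Number 2361753; in the Coptic calendar that is 22 Meshir 1470 AM.

22 Meshir 1470 AM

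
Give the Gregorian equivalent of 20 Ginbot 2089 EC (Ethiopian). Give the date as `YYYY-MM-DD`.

2097-05-28

Both dates share Julian Day Number 2487122; in the Gregorian calendar that is 28 May 2097 CE.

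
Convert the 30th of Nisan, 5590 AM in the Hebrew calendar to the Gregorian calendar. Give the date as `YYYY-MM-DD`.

1830-04-23

Both dates share Julian Day Number 2389566; in the Gregorian calendar that is 23 April 1830 CE.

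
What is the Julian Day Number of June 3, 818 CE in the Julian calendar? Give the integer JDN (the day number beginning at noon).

2019986

Equivalently 7 June 818 (proleptic Gregorian).
JDN 2299161 is 15 October 1582 CE (Gregorian); the target day is −279175 days from there, so JDN = 2019986.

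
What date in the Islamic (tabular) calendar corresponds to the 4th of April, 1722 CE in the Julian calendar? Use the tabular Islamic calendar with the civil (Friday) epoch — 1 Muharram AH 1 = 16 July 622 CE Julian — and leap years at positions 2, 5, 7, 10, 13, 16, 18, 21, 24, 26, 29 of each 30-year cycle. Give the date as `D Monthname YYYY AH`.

The source date corresponds to 15 April 1722 in the Gregorian calendar (JDN 2350112).
That day falls on 28 Jumada al-Thani 1134 AH in the tabular Islamic calendar.

28 Jumada al-Thani 1134 AH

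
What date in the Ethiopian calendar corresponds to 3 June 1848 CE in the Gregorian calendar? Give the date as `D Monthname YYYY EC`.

Julian Day Number of the source date = 2396182.
Converting JDN 2396182 to the Ethiopian calendar gives 27 Ginbot 1840 EC.

27 Ginbot 1840 EC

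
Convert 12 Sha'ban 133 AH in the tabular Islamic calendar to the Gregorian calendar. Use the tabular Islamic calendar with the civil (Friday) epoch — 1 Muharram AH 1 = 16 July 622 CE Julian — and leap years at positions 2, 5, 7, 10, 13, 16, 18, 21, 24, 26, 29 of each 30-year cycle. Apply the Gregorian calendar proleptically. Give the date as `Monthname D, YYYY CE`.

March 19, 751 CE

Julian Day Number of the source date = 1995434.
Converting JDN 1995434 to the Gregorian calendar gives 19 March 751 CE.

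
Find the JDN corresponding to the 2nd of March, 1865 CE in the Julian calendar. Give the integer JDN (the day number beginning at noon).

2402310

Equivalently 14 March 1865 (Gregorian).
JDN 2451545 is 1 January 2000 CE (Gregorian); the target day is −49235 days from there, so JDN = 2402310.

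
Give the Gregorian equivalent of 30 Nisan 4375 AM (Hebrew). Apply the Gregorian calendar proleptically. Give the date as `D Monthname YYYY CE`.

7 April 615 CE

Both dates share Julian Day Number 1945780; in the Gregorian calendar that is 7 April 615 CE.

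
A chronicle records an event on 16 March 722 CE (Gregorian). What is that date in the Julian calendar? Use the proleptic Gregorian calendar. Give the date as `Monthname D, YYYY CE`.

The Julian–Gregorian offset here is 4 days (Julian trailing).
16 March 722 Gregorian − 4 days → 12 March 722 Julian.

March 12, 722 CE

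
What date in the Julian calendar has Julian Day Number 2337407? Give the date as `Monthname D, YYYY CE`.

June 22, 1687 CE

The Gregorian equivalent of JDN 2337407 is 2 July 1687.
In the Julian calendar that day is June 22, 1687 CE.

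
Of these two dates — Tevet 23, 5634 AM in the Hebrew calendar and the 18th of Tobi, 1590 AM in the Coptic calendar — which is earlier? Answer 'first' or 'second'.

first

The two dates have Julian Day Numbers 2405536 and 2405549 respectively.
Since 2405536 < 2405549, the first date comes first.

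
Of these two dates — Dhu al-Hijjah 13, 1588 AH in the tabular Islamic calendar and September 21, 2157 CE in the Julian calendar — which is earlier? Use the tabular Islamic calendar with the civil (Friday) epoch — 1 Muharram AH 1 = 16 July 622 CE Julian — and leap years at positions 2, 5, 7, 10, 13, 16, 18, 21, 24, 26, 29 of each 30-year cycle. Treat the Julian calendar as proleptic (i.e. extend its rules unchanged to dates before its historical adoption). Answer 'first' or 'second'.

second

Converting both to JDN: 2511157 vs 2509166; the smaller is the second.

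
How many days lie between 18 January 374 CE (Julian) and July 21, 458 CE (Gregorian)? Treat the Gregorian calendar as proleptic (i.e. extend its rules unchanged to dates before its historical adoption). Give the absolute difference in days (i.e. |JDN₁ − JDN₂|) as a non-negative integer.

30864

JDN of the first date = 1857679.
JDN of the second date = 1888543.
|1888543 − 1857679| = 30864.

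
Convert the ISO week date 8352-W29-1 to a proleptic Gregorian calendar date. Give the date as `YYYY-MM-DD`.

8352-07-14

ISO week 1 of 8352 is the week containing the first Thursday of 8352.
Week 29, day 1 (Monday) lands on 8352-07-14.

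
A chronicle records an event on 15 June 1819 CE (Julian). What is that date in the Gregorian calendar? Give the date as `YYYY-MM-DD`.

1819-06-27

The Julian–Gregorian offset here is 12 days (Julian trailing).
15 June 1819 Julian + 12 days → 27 June 1819 Gregorian.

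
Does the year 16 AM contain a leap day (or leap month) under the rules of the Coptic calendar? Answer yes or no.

16 mod 4 = 0; in the Coptic calendar a year is leap when year mod 4 = 3, so it is a common year.

no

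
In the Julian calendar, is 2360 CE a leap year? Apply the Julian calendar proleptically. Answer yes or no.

2360 mod 4 = 0, so it is a leap year in the Julian calendar.

yes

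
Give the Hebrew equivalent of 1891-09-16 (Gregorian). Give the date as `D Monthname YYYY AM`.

Both dates share Julian Day Number 2411992; in the Hebrew calendar that is 13 Elul 5651 AM.

13 Elul 5651 AM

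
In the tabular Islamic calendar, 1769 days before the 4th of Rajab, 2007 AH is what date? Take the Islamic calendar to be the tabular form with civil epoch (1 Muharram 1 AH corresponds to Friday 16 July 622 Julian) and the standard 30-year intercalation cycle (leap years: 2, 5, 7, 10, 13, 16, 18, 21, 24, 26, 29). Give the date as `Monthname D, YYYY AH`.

The starting date is JDN 2659480; 2659480 − 1769 = 2657711.
JDN 2657711 corresponds to Rajab 7, 2002 AH.

Rajab 7, 2002 AH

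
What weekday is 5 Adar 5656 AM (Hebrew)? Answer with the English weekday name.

Wednesday

In the Gregorian calendar this is 19 February 1896 (JDN 2413609).
2413609 ≡ 2 (mod 7); counting from Monday = 0 gives Wednesday.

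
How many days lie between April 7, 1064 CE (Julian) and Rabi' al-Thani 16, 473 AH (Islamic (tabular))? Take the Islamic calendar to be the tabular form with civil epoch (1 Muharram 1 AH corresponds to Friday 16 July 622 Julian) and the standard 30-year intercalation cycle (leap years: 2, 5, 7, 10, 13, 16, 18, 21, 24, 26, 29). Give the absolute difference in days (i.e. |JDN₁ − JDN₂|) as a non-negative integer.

6024

JDN of the first date = 2109781.
JDN of the second date = 2115805.
|2115805 − 2109781| = 6024.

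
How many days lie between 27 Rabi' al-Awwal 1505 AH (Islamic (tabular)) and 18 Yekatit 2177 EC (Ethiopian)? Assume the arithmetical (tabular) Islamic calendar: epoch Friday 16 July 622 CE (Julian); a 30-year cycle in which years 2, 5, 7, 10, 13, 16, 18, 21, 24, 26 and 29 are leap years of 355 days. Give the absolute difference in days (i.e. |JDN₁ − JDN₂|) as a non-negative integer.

JDN of the first date = 2481492.
JDN of the second date = 2519172.
|2519172 − 2481492| = 37680.

37680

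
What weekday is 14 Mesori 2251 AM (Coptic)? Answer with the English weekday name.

This is JDN 2647185 (24 August 2535 Gregorian).
Since JDN mod 7 = 2 (0 = Monday), the day is Wednesday.

Wednesday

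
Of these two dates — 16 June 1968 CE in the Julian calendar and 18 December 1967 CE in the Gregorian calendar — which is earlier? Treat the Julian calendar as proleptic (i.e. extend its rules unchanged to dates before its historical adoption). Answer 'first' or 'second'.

second

The two dates have Julian Day Numbers 2440037 and 2439843 respectively.
Since 2439843 < 2440037, the second date comes first.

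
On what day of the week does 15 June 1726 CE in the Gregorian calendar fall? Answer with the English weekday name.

JDN 2351634 mod 7 = 5, and JDN 0 was a Monday, so this is a Saturday.

Saturday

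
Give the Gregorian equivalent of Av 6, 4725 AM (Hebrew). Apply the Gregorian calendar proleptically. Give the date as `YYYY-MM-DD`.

0965-07-13

Both dates share Julian Day Number 2073713; in the Gregorian calendar that is 13 July 965 CE.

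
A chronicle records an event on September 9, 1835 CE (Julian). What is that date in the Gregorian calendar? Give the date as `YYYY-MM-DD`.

1835-09-21

For dates in this range the Gregorian date is 12 days ahead of the Julian.
9 September 1835 Julian + 12 days → 21 September 1835 Gregorian.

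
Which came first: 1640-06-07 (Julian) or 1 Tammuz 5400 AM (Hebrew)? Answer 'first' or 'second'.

first

The two dates have Julian Day Numbers 2320226 and 2320230 respectively.
Since 2320226 < 2320230, the first date comes first.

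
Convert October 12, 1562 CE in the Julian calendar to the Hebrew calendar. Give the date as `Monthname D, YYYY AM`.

The source date corresponds to 22 October 1562 in the proleptic Gregorian calendar (JDN 2291863).
That day falls on 13 Cheshvan 5323 AM in the Hebrew calendar.

Cheshvan 13, 5323 AM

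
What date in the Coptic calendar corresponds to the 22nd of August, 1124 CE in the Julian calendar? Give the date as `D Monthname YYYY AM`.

Julian Day Number of the source date = 2131833.
Converting JDN 2131833 to the Coptic calendar gives 29 Mesori 840 AM.

29 Mesori 840 AM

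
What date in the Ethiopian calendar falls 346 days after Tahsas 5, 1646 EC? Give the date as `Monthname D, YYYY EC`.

JDN of Tahsas 5, 1646 EC = 2325151.
2325151 + 346 = 2325497.
JDN 2325497 in the Ethiopian calendar is Hidar 16, 1647 EC.

Hidar 16, 1647 EC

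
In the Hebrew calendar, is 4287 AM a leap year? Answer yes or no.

no

Hebrew year 4287 is year 12 of its 19-year Metonic cycle; leap years are at positions 3, 6, 8, 11, 14, 17, 19, so it is a common year (12 months).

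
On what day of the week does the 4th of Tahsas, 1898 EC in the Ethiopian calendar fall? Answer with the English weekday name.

This is JDN 2417193 (13 December 1905 Gregorian).
2417193 ≡ 2 (mod 7); counting from Monday = 0 gives Wednesday.

Wednesday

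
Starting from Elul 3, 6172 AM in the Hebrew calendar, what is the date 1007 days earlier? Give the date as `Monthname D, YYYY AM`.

Counting 1007 days back from JDN 2602249 reaches JDN 2601242, which is Kislev 1, 6170 AM.

Kislev 1, 6170 AM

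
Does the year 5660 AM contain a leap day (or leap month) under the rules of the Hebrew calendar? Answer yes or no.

Hebrew year 5660 is year 17 of its 19-year Metonic cycle; leap years are at positions 3, 6, 8, 11, 14, 17, 19, so it is a leap year (13 months).

yes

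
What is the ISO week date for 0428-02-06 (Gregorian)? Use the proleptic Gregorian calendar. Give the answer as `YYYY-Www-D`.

The weekday is Sunday (ISO weekday 7).
That Sunday belongs to ISO week 5 of ISO year 428.

0428-W05-7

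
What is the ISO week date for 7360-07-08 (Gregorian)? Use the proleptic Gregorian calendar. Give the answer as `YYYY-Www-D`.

7360-W28-2

The weekday is Tuesday (ISO weekday 2).
That Tuesday belongs to ISO week 28 of ISO year 7360.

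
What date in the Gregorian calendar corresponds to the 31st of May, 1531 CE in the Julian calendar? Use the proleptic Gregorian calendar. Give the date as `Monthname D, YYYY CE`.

June 10, 1531 CE

For dates in this range the Gregorian date is 10 days ahead of the Julian.
31 May 1531 Julian + 10 days → 10 June 1531 Gregorian.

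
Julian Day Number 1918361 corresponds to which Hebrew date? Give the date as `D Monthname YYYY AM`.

15 Adar II 4300 AM

The proleptic Gregorian equivalent of JDN 1918361 is 11 March 540.
In the Hebrew calendar that day is 15 Adar II 4300 AM.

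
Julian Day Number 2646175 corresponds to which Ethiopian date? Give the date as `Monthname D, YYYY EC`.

The Gregorian equivalent of JDN 2646175 is 17 November 2532.
In the Ethiopian calendar that day is Hidar 4, 2525 EC.

Hidar 4, 2525 EC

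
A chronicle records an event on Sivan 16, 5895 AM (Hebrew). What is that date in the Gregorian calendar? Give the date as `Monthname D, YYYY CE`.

Both dates share Julian Day Number 2501000; in the Gregorian calendar that is 28 May 2135 CE.

May 28, 2135 CE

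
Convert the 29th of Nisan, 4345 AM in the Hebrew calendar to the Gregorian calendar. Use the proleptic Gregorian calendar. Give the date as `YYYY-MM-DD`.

0585-04-07

Both dates share Julian Day Number 1934824; in the Gregorian calendar that is 7 April 585 CE.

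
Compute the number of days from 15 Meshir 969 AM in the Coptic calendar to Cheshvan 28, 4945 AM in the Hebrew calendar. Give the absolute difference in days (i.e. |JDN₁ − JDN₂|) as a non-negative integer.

JDN of the first date = 2178756.
JDN of the second date = 2153822.
|2153822 − 2178756| = 24934.

24934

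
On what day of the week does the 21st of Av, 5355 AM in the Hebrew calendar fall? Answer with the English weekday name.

In the Gregorian calendar this is 27 July 1595 (JDN 2303829).
2303829 ≡ 3 (mod 7); counting from Monday = 0 gives Thursday.

Thursday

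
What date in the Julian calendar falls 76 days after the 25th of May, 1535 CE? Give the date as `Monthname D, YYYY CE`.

JDN of the 25th of May, 1535 CE = 2281861.
2281861 + 76 = 2281937.
JDN 2281937 in the Julian calendar is August 9, 1535 CE.

August 9, 1535 CE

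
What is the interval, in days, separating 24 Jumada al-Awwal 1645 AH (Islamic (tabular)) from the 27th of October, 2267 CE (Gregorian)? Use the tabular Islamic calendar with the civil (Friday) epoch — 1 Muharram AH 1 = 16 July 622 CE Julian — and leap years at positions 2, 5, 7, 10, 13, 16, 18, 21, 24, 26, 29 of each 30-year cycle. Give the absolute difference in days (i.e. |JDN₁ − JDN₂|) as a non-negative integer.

First date → JDN 2531160; second date → JDN 2549364.
The interval is |2531160 − 2549364| = 18204 days.

18204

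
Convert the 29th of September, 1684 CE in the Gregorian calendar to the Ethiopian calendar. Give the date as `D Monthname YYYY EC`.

22 Meskerem 1677 EC

Both dates share Julian Day Number 2336401; in the Ethiopian calendar that is 22 Meskerem 1677 EC.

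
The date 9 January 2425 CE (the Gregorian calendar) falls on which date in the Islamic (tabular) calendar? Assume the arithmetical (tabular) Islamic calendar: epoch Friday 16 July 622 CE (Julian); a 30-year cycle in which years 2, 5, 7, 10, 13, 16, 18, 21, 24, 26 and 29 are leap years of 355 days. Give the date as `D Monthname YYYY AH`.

18 Shawwal 1858 AH

Julian Day Number of the source date = 2606782.
Converting JDN 2606782 to the tabular Islamic calendar gives 18 Shawwal 1858 AH.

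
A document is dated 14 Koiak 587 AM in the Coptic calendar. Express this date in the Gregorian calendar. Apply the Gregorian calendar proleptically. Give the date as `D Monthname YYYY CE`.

14 December 870 CE

Julian Day Number of the source date = 2039169.
Converting JDN 2039169 to the Gregorian calendar gives 14 December 870 CE.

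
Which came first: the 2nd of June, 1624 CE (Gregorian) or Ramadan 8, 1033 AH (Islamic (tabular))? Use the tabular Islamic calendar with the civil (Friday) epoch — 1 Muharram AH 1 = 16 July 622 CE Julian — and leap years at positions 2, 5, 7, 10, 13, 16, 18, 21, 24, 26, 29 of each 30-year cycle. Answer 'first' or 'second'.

first

First date → JDN 2314367; second date → JDN 2314389.
JDN 2314367 < JDN 2314389, so the first date is earlier.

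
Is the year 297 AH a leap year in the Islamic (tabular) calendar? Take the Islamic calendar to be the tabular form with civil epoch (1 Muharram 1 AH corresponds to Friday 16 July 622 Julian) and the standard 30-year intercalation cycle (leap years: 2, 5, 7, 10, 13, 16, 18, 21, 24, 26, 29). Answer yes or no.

Year 297 AH is year 27 of its 30-year cycle; leap positions are 2, 5, 7, 10, 13, 16, 18, 21, 24, 26, 29, so it is a common year (354 days).

no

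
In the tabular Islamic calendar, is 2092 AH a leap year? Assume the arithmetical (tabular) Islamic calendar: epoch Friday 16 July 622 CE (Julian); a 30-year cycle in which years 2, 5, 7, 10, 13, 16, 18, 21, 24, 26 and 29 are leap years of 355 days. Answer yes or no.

no

Year 2092 AH is year 22 of its 30-year cycle; leap positions are 2, 5, 7, 10, 13, 16, 18, 21, 24, 26, 29, so it is a common year (354 days).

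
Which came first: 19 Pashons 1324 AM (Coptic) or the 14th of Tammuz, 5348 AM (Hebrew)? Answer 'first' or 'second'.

second

First date → JDN 2308514; second date → JDN 2301255.
JDN 2301255 < JDN 2308514, so the second date is earlier.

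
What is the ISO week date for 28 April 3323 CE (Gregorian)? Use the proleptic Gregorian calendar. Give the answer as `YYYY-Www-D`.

The weekday is Wednesday (ISO weekday 3).
That Wednesday belongs to ISO week 17 of ISO year 3323.

3323-W17-3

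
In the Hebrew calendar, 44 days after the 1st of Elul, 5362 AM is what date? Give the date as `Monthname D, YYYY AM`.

Tishrei 16, 5363 AM

Counting 44 days forward from JDN 2306408 reaches JDN 2306452, which is Tishrei 16, 5363 AM.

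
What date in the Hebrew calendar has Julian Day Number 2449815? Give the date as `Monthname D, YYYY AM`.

Nisan 7, 5755 AM

JDN 2449815 is 7 April 1995 in the Gregorian calendar.
In the Hebrew calendar that day is Nisan 7, 5755 AM.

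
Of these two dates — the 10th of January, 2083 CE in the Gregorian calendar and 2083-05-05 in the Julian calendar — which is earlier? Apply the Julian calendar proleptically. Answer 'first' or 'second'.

first

Converting both to JDN: 2481870 vs 2481998; the smaller is the first.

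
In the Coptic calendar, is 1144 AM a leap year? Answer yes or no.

no

1144 mod 4 = 0; in the Coptic calendar a year is leap when year mod 4 = 3, so it is a common year.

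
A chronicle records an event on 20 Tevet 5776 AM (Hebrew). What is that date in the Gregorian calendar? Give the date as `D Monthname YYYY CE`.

1 January 2016 CE

Both dates share Julian Day Number 2457389; in the Gregorian calendar that is 1 January 2016 CE.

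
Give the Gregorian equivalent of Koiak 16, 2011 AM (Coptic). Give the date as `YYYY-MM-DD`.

2294-12-27

Both dates share Julian Day Number 2559287; in the Gregorian calendar that is 27 December 2294 CE.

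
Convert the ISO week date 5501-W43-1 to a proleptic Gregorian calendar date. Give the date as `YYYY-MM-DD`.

5501-10-21

ISO week 1 of 5501 is the week containing the first Thursday of 5501.
Week 43, day 1 (Monday) lands on 5501-10-21.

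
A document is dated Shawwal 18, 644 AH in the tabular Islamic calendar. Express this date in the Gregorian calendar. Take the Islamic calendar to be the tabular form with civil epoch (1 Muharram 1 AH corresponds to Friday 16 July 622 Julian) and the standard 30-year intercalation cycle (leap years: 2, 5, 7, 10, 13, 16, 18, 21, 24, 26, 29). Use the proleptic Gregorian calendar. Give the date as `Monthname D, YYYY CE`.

March 5, 1247 CE

Both dates share Julian Day Number 2176581; in the Gregorian calendar that is 5 March 1247 CE.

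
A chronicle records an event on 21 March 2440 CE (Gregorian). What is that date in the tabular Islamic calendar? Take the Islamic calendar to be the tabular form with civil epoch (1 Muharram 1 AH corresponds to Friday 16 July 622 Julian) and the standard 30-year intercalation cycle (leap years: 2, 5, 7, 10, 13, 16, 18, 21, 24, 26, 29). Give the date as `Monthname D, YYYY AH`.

Jumada al-Thani 16, 1874 AH

Both dates share Julian Day Number 2612332; in the tabular Islamic calendar that is 16 Jumada al-Thani 1874 AH.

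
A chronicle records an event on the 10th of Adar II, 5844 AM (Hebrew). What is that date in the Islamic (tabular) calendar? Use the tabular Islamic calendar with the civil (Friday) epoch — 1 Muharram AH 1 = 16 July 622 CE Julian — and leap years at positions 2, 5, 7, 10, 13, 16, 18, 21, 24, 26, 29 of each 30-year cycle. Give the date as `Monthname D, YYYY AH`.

Julian Day Number of the source date = 2482302.
Converting JDN 2482302 to the tabular Islamic calendar gives 10 Rajab 1507 AH.

Rajab 10, 1507 AH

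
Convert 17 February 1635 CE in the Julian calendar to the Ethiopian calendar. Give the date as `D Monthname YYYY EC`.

23 Yekatit 1627 EC

Julian Day Number of the source date = 2318289.
Converting JDN 2318289 to the Ethiopian calendar gives 23 Yekatit 1627 EC.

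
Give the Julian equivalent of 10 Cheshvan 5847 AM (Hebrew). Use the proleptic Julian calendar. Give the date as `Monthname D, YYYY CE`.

Both dates share Julian Day Number 2483247; in the Julian calendar that is 5 October 2086 CE.

October 5, 2086 CE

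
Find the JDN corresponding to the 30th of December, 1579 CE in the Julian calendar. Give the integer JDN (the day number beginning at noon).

Equivalently 9 January 1580 (proleptic Gregorian).
JDN 2400001 is 17 November 1858 CE (Gregorian), MJD 0; the target day is −101850 days from there, so JDN = 2298151.

2298151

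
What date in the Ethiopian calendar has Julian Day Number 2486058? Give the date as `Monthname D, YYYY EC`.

Sene 22, 2086 EC

The Gregorian equivalent of JDN 2486058 is 29 June 2094.
In the Ethiopian calendar that day is Sene 22, 2086 EC.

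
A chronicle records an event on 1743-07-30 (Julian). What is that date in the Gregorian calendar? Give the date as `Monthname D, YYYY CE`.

The Julian–Gregorian offset here is 11 days (Julian trailing).
30 July 1743 Julian + 11 days → 10 August 1743 Gregorian.

August 10, 1743 CE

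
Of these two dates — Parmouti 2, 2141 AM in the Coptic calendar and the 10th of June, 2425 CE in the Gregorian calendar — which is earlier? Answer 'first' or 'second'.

first

First date → JDN 2606876; second date → JDN 2606934.
JDN 2606876 < JDN 2606934, so the first date is earlier.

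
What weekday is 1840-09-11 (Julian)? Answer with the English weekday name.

In the Gregorian calendar this is 23 September 1840 (JDN 2393372).
2393372 ≡ 2 (mod 7); counting from Monday = 0 gives Wednesday.

Wednesday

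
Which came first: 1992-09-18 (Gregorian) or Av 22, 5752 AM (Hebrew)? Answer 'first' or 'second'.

Converting both to JDN: 2448884 vs 2448856; the smaller is the second.

second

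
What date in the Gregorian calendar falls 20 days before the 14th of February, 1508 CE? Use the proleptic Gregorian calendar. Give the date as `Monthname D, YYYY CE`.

Counting 20 days back from JDN 2271889 reaches JDN 2271869, which is January 25, 1508 CE.

January 25, 1508 CE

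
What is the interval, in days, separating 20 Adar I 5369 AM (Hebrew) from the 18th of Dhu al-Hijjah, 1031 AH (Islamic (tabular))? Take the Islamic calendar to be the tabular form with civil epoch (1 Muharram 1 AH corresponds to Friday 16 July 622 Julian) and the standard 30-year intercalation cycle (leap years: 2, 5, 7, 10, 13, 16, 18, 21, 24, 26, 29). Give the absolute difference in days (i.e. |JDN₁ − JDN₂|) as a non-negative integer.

JDN of the first date = 2308790.
JDN of the second date = 2313780.
|2313780 − 2308790| = 4990.

4990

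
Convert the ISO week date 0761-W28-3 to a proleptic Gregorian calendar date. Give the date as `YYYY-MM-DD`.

ISO week 1 of 761 is the week containing the first Thursday of 761.
Week 28, day 3 (Wednesday) lands on 0761-07-12.

0761-07-12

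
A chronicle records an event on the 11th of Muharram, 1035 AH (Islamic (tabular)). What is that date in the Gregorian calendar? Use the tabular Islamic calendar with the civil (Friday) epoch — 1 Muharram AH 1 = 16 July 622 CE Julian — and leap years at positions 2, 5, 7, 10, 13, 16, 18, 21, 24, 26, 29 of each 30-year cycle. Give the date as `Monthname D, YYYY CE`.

Both dates share Julian Day Number 2314865; in the Gregorian calendar that is 13 October 1625 CE.

October 13, 1625 CE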